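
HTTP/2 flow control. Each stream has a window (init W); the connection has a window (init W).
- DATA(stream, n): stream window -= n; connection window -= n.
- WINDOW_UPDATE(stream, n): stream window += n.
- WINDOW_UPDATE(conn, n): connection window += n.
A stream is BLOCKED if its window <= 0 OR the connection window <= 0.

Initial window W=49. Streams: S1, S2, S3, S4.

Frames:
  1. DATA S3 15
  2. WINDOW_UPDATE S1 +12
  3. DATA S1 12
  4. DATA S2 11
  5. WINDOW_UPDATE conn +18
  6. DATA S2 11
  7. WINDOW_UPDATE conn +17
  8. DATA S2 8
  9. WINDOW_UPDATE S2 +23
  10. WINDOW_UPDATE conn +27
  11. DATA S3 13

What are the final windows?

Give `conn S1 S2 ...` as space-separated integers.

Answer: 41 49 42 21 49

Derivation:
Op 1: conn=34 S1=49 S2=49 S3=34 S4=49 blocked=[]
Op 2: conn=34 S1=61 S2=49 S3=34 S4=49 blocked=[]
Op 3: conn=22 S1=49 S2=49 S3=34 S4=49 blocked=[]
Op 4: conn=11 S1=49 S2=38 S3=34 S4=49 blocked=[]
Op 5: conn=29 S1=49 S2=38 S3=34 S4=49 blocked=[]
Op 6: conn=18 S1=49 S2=27 S3=34 S4=49 blocked=[]
Op 7: conn=35 S1=49 S2=27 S3=34 S4=49 blocked=[]
Op 8: conn=27 S1=49 S2=19 S3=34 S4=49 blocked=[]
Op 9: conn=27 S1=49 S2=42 S3=34 S4=49 blocked=[]
Op 10: conn=54 S1=49 S2=42 S3=34 S4=49 blocked=[]
Op 11: conn=41 S1=49 S2=42 S3=21 S4=49 blocked=[]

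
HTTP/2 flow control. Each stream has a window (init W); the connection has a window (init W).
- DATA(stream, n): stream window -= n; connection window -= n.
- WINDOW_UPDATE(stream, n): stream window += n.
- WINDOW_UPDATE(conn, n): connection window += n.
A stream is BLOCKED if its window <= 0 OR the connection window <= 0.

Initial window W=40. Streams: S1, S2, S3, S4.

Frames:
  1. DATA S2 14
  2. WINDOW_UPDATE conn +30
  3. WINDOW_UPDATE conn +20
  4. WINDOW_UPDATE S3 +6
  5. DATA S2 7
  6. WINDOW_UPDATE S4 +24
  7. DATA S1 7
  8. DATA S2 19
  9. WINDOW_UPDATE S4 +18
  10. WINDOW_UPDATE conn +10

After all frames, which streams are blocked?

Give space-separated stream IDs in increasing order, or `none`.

Answer: S2

Derivation:
Op 1: conn=26 S1=40 S2=26 S3=40 S4=40 blocked=[]
Op 2: conn=56 S1=40 S2=26 S3=40 S4=40 blocked=[]
Op 3: conn=76 S1=40 S2=26 S3=40 S4=40 blocked=[]
Op 4: conn=76 S1=40 S2=26 S3=46 S4=40 blocked=[]
Op 5: conn=69 S1=40 S2=19 S3=46 S4=40 blocked=[]
Op 6: conn=69 S1=40 S2=19 S3=46 S4=64 blocked=[]
Op 7: conn=62 S1=33 S2=19 S3=46 S4=64 blocked=[]
Op 8: conn=43 S1=33 S2=0 S3=46 S4=64 blocked=[2]
Op 9: conn=43 S1=33 S2=0 S3=46 S4=82 blocked=[2]
Op 10: conn=53 S1=33 S2=0 S3=46 S4=82 blocked=[2]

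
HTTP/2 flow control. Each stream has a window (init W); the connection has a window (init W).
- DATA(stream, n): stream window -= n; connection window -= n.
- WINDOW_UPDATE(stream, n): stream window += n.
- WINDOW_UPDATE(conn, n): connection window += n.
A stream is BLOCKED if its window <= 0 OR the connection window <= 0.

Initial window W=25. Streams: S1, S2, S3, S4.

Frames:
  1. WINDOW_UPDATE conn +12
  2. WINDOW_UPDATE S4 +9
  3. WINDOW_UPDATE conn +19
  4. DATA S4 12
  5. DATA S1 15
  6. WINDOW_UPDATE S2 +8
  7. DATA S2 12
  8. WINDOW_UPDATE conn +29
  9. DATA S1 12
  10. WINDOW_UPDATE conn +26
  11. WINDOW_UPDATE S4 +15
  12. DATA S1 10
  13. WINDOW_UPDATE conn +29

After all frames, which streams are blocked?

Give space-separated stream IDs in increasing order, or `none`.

Op 1: conn=37 S1=25 S2=25 S3=25 S4=25 blocked=[]
Op 2: conn=37 S1=25 S2=25 S3=25 S4=34 blocked=[]
Op 3: conn=56 S1=25 S2=25 S3=25 S4=34 blocked=[]
Op 4: conn=44 S1=25 S2=25 S3=25 S4=22 blocked=[]
Op 5: conn=29 S1=10 S2=25 S3=25 S4=22 blocked=[]
Op 6: conn=29 S1=10 S2=33 S3=25 S4=22 blocked=[]
Op 7: conn=17 S1=10 S2=21 S3=25 S4=22 blocked=[]
Op 8: conn=46 S1=10 S2=21 S3=25 S4=22 blocked=[]
Op 9: conn=34 S1=-2 S2=21 S3=25 S4=22 blocked=[1]
Op 10: conn=60 S1=-2 S2=21 S3=25 S4=22 blocked=[1]
Op 11: conn=60 S1=-2 S2=21 S3=25 S4=37 blocked=[1]
Op 12: conn=50 S1=-12 S2=21 S3=25 S4=37 blocked=[1]
Op 13: conn=79 S1=-12 S2=21 S3=25 S4=37 blocked=[1]

Answer: S1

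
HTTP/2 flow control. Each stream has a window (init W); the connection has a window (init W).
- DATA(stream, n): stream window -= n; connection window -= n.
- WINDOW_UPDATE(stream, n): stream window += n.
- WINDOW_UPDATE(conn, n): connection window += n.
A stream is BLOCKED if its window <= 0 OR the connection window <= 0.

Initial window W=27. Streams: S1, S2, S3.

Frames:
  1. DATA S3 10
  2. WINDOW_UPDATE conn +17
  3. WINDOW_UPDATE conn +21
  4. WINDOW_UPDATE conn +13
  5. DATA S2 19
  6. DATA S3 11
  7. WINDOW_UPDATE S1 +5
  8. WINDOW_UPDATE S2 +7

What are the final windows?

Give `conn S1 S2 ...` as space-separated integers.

Answer: 38 32 15 6

Derivation:
Op 1: conn=17 S1=27 S2=27 S3=17 blocked=[]
Op 2: conn=34 S1=27 S2=27 S3=17 blocked=[]
Op 3: conn=55 S1=27 S2=27 S3=17 blocked=[]
Op 4: conn=68 S1=27 S2=27 S3=17 blocked=[]
Op 5: conn=49 S1=27 S2=8 S3=17 blocked=[]
Op 6: conn=38 S1=27 S2=8 S3=6 blocked=[]
Op 7: conn=38 S1=32 S2=8 S3=6 blocked=[]
Op 8: conn=38 S1=32 S2=15 S3=6 blocked=[]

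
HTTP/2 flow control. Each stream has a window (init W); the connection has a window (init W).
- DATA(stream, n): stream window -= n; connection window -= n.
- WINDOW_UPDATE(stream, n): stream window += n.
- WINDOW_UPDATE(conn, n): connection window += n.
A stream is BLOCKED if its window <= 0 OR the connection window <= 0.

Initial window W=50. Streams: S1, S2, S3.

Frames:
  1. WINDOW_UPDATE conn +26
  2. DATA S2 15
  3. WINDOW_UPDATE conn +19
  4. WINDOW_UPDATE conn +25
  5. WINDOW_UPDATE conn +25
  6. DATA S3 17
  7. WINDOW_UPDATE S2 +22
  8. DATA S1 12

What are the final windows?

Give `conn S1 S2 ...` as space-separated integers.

Op 1: conn=76 S1=50 S2=50 S3=50 blocked=[]
Op 2: conn=61 S1=50 S2=35 S3=50 blocked=[]
Op 3: conn=80 S1=50 S2=35 S3=50 blocked=[]
Op 4: conn=105 S1=50 S2=35 S3=50 blocked=[]
Op 5: conn=130 S1=50 S2=35 S3=50 blocked=[]
Op 6: conn=113 S1=50 S2=35 S3=33 blocked=[]
Op 7: conn=113 S1=50 S2=57 S3=33 blocked=[]
Op 8: conn=101 S1=38 S2=57 S3=33 blocked=[]

Answer: 101 38 57 33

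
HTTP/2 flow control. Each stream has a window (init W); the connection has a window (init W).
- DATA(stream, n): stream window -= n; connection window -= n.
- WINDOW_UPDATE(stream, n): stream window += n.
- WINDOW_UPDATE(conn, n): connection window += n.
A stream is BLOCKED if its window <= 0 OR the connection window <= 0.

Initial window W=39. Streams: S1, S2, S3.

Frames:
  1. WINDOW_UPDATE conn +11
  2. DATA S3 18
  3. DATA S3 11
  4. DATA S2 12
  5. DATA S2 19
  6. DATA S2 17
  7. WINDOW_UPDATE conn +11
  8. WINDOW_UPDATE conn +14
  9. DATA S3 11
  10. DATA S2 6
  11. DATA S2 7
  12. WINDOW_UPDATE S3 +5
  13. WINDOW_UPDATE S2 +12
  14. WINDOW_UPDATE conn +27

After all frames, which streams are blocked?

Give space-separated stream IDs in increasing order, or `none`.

Op 1: conn=50 S1=39 S2=39 S3=39 blocked=[]
Op 2: conn=32 S1=39 S2=39 S3=21 blocked=[]
Op 3: conn=21 S1=39 S2=39 S3=10 blocked=[]
Op 4: conn=9 S1=39 S2=27 S3=10 blocked=[]
Op 5: conn=-10 S1=39 S2=8 S3=10 blocked=[1, 2, 3]
Op 6: conn=-27 S1=39 S2=-9 S3=10 blocked=[1, 2, 3]
Op 7: conn=-16 S1=39 S2=-9 S3=10 blocked=[1, 2, 3]
Op 8: conn=-2 S1=39 S2=-9 S3=10 blocked=[1, 2, 3]
Op 9: conn=-13 S1=39 S2=-9 S3=-1 blocked=[1, 2, 3]
Op 10: conn=-19 S1=39 S2=-15 S3=-1 blocked=[1, 2, 3]
Op 11: conn=-26 S1=39 S2=-22 S3=-1 blocked=[1, 2, 3]
Op 12: conn=-26 S1=39 S2=-22 S3=4 blocked=[1, 2, 3]
Op 13: conn=-26 S1=39 S2=-10 S3=4 blocked=[1, 2, 3]
Op 14: conn=1 S1=39 S2=-10 S3=4 blocked=[2]

Answer: S2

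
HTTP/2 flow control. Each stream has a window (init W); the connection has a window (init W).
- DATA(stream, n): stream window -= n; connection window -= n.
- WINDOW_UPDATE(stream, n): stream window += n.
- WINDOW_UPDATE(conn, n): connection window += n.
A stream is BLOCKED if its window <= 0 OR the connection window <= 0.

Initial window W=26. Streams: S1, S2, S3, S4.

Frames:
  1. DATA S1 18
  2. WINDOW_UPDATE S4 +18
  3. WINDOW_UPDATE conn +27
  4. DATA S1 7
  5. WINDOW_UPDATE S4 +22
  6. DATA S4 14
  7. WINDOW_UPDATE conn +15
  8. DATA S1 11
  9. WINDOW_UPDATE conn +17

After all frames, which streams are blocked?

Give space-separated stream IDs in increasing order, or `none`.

Answer: S1

Derivation:
Op 1: conn=8 S1=8 S2=26 S3=26 S4=26 blocked=[]
Op 2: conn=8 S1=8 S2=26 S3=26 S4=44 blocked=[]
Op 3: conn=35 S1=8 S2=26 S3=26 S4=44 blocked=[]
Op 4: conn=28 S1=1 S2=26 S3=26 S4=44 blocked=[]
Op 5: conn=28 S1=1 S2=26 S3=26 S4=66 blocked=[]
Op 6: conn=14 S1=1 S2=26 S3=26 S4=52 blocked=[]
Op 7: conn=29 S1=1 S2=26 S3=26 S4=52 blocked=[]
Op 8: conn=18 S1=-10 S2=26 S3=26 S4=52 blocked=[1]
Op 9: conn=35 S1=-10 S2=26 S3=26 S4=52 blocked=[1]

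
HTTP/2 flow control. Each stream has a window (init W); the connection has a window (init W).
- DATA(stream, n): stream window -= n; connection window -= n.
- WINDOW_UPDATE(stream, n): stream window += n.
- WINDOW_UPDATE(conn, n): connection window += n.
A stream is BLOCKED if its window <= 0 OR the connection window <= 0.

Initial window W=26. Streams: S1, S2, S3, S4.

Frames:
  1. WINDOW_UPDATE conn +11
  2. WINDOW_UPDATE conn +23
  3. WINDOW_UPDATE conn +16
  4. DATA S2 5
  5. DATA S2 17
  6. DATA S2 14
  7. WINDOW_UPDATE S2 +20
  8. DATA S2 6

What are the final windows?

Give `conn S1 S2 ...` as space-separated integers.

Op 1: conn=37 S1=26 S2=26 S3=26 S4=26 blocked=[]
Op 2: conn=60 S1=26 S2=26 S3=26 S4=26 blocked=[]
Op 3: conn=76 S1=26 S2=26 S3=26 S4=26 blocked=[]
Op 4: conn=71 S1=26 S2=21 S3=26 S4=26 blocked=[]
Op 5: conn=54 S1=26 S2=4 S3=26 S4=26 blocked=[]
Op 6: conn=40 S1=26 S2=-10 S3=26 S4=26 blocked=[2]
Op 7: conn=40 S1=26 S2=10 S3=26 S4=26 blocked=[]
Op 8: conn=34 S1=26 S2=4 S3=26 S4=26 blocked=[]

Answer: 34 26 4 26 26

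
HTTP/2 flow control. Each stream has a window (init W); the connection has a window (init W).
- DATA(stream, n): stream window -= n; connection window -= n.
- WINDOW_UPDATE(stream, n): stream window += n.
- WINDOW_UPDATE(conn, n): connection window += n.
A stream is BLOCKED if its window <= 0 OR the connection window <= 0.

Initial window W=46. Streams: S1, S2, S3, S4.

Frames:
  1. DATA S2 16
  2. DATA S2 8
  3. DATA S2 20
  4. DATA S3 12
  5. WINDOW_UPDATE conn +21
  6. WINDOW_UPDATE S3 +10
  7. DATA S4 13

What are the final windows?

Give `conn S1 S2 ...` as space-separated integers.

Answer: -2 46 2 44 33

Derivation:
Op 1: conn=30 S1=46 S2=30 S3=46 S4=46 blocked=[]
Op 2: conn=22 S1=46 S2=22 S3=46 S4=46 blocked=[]
Op 3: conn=2 S1=46 S2=2 S3=46 S4=46 blocked=[]
Op 4: conn=-10 S1=46 S2=2 S3=34 S4=46 blocked=[1, 2, 3, 4]
Op 5: conn=11 S1=46 S2=2 S3=34 S4=46 blocked=[]
Op 6: conn=11 S1=46 S2=2 S3=44 S4=46 blocked=[]
Op 7: conn=-2 S1=46 S2=2 S3=44 S4=33 blocked=[1, 2, 3, 4]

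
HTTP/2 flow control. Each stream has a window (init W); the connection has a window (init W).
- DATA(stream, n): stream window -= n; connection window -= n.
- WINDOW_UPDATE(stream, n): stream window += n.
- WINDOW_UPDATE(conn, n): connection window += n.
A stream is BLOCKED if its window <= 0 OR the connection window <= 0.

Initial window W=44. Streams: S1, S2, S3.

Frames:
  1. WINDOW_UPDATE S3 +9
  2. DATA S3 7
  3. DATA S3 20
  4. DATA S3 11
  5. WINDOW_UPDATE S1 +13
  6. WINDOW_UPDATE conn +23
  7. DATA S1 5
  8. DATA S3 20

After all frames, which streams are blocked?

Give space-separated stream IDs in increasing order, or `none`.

Op 1: conn=44 S1=44 S2=44 S3=53 blocked=[]
Op 2: conn=37 S1=44 S2=44 S3=46 blocked=[]
Op 3: conn=17 S1=44 S2=44 S3=26 blocked=[]
Op 4: conn=6 S1=44 S2=44 S3=15 blocked=[]
Op 5: conn=6 S1=57 S2=44 S3=15 blocked=[]
Op 6: conn=29 S1=57 S2=44 S3=15 blocked=[]
Op 7: conn=24 S1=52 S2=44 S3=15 blocked=[]
Op 8: conn=4 S1=52 S2=44 S3=-5 blocked=[3]

Answer: S3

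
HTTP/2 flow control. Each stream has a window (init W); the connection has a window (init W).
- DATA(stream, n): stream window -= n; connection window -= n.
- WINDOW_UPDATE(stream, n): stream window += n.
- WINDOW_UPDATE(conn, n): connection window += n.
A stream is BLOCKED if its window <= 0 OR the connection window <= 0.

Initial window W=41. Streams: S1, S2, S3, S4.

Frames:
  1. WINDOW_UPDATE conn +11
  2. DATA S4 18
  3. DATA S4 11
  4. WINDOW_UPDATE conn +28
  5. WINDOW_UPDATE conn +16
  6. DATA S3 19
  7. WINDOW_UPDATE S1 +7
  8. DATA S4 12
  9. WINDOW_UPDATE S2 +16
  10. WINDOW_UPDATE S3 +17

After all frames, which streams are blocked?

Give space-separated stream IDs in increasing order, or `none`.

Answer: S4

Derivation:
Op 1: conn=52 S1=41 S2=41 S3=41 S4=41 blocked=[]
Op 2: conn=34 S1=41 S2=41 S3=41 S4=23 blocked=[]
Op 3: conn=23 S1=41 S2=41 S3=41 S4=12 blocked=[]
Op 4: conn=51 S1=41 S2=41 S3=41 S4=12 blocked=[]
Op 5: conn=67 S1=41 S2=41 S3=41 S4=12 blocked=[]
Op 6: conn=48 S1=41 S2=41 S3=22 S4=12 blocked=[]
Op 7: conn=48 S1=48 S2=41 S3=22 S4=12 blocked=[]
Op 8: conn=36 S1=48 S2=41 S3=22 S4=0 blocked=[4]
Op 9: conn=36 S1=48 S2=57 S3=22 S4=0 blocked=[4]
Op 10: conn=36 S1=48 S2=57 S3=39 S4=0 blocked=[4]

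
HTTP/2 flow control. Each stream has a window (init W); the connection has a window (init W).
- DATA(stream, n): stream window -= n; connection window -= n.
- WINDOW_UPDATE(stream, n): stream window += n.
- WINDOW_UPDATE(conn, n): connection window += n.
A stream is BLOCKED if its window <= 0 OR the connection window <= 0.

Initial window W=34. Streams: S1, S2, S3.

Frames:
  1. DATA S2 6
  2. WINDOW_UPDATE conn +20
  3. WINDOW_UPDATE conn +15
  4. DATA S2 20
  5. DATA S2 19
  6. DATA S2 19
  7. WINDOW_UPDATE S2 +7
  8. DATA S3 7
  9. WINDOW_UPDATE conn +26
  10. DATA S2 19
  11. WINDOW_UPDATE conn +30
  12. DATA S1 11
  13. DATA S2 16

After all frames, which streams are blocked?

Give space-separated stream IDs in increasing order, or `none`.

Op 1: conn=28 S1=34 S2=28 S3=34 blocked=[]
Op 2: conn=48 S1=34 S2=28 S3=34 blocked=[]
Op 3: conn=63 S1=34 S2=28 S3=34 blocked=[]
Op 4: conn=43 S1=34 S2=8 S3=34 blocked=[]
Op 5: conn=24 S1=34 S2=-11 S3=34 blocked=[2]
Op 6: conn=5 S1=34 S2=-30 S3=34 blocked=[2]
Op 7: conn=5 S1=34 S2=-23 S3=34 blocked=[2]
Op 8: conn=-2 S1=34 S2=-23 S3=27 blocked=[1, 2, 3]
Op 9: conn=24 S1=34 S2=-23 S3=27 blocked=[2]
Op 10: conn=5 S1=34 S2=-42 S3=27 blocked=[2]
Op 11: conn=35 S1=34 S2=-42 S3=27 blocked=[2]
Op 12: conn=24 S1=23 S2=-42 S3=27 blocked=[2]
Op 13: conn=8 S1=23 S2=-58 S3=27 blocked=[2]

Answer: S2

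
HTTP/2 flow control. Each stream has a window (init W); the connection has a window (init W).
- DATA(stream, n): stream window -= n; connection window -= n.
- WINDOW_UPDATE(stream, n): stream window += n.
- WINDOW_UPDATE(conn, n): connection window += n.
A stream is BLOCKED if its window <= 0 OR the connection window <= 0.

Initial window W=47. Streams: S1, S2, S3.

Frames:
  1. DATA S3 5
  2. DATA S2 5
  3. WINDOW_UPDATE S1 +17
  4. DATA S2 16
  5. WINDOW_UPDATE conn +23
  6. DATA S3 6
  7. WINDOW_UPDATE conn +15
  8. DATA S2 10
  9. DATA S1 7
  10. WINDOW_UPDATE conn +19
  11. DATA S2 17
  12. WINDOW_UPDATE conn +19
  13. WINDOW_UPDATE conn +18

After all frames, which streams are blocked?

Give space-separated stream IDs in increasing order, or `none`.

Answer: S2

Derivation:
Op 1: conn=42 S1=47 S2=47 S3=42 blocked=[]
Op 2: conn=37 S1=47 S2=42 S3=42 blocked=[]
Op 3: conn=37 S1=64 S2=42 S3=42 blocked=[]
Op 4: conn=21 S1=64 S2=26 S3=42 blocked=[]
Op 5: conn=44 S1=64 S2=26 S3=42 blocked=[]
Op 6: conn=38 S1=64 S2=26 S3=36 blocked=[]
Op 7: conn=53 S1=64 S2=26 S3=36 blocked=[]
Op 8: conn=43 S1=64 S2=16 S3=36 blocked=[]
Op 9: conn=36 S1=57 S2=16 S3=36 blocked=[]
Op 10: conn=55 S1=57 S2=16 S3=36 blocked=[]
Op 11: conn=38 S1=57 S2=-1 S3=36 blocked=[2]
Op 12: conn=57 S1=57 S2=-1 S3=36 blocked=[2]
Op 13: conn=75 S1=57 S2=-1 S3=36 blocked=[2]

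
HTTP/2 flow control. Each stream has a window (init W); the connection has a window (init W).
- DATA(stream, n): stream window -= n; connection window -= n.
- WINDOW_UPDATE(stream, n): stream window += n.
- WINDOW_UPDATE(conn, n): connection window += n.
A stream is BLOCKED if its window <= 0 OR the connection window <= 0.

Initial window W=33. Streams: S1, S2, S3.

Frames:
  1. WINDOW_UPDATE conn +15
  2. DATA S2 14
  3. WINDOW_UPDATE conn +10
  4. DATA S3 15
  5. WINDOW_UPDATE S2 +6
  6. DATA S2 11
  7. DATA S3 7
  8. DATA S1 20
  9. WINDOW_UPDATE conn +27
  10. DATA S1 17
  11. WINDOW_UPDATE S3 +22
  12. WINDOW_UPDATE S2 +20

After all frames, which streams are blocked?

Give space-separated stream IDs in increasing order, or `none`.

Op 1: conn=48 S1=33 S2=33 S3=33 blocked=[]
Op 2: conn=34 S1=33 S2=19 S3=33 blocked=[]
Op 3: conn=44 S1=33 S2=19 S3=33 blocked=[]
Op 4: conn=29 S1=33 S2=19 S3=18 blocked=[]
Op 5: conn=29 S1=33 S2=25 S3=18 blocked=[]
Op 6: conn=18 S1=33 S2=14 S3=18 blocked=[]
Op 7: conn=11 S1=33 S2=14 S3=11 blocked=[]
Op 8: conn=-9 S1=13 S2=14 S3=11 blocked=[1, 2, 3]
Op 9: conn=18 S1=13 S2=14 S3=11 blocked=[]
Op 10: conn=1 S1=-4 S2=14 S3=11 blocked=[1]
Op 11: conn=1 S1=-4 S2=14 S3=33 blocked=[1]
Op 12: conn=1 S1=-4 S2=34 S3=33 blocked=[1]

Answer: S1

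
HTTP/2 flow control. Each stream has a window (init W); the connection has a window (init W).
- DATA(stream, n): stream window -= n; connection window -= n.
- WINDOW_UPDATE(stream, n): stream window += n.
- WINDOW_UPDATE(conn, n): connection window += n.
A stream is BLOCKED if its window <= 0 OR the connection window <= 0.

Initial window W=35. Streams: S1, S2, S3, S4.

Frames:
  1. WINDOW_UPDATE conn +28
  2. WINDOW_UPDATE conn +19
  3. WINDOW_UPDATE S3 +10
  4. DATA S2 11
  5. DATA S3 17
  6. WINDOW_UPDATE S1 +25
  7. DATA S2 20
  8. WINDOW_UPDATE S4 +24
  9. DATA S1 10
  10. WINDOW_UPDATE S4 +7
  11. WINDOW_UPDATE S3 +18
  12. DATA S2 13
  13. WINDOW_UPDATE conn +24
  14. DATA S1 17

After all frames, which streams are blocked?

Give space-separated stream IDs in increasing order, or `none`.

Op 1: conn=63 S1=35 S2=35 S3=35 S4=35 blocked=[]
Op 2: conn=82 S1=35 S2=35 S3=35 S4=35 blocked=[]
Op 3: conn=82 S1=35 S2=35 S3=45 S4=35 blocked=[]
Op 4: conn=71 S1=35 S2=24 S3=45 S4=35 blocked=[]
Op 5: conn=54 S1=35 S2=24 S3=28 S4=35 blocked=[]
Op 6: conn=54 S1=60 S2=24 S3=28 S4=35 blocked=[]
Op 7: conn=34 S1=60 S2=4 S3=28 S4=35 blocked=[]
Op 8: conn=34 S1=60 S2=4 S3=28 S4=59 blocked=[]
Op 9: conn=24 S1=50 S2=4 S3=28 S4=59 blocked=[]
Op 10: conn=24 S1=50 S2=4 S3=28 S4=66 blocked=[]
Op 11: conn=24 S1=50 S2=4 S3=46 S4=66 blocked=[]
Op 12: conn=11 S1=50 S2=-9 S3=46 S4=66 blocked=[2]
Op 13: conn=35 S1=50 S2=-9 S3=46 S4=66 blocked=[2]
Op 14: conn=18 S1=33 S2=-9 S3=46 S4=66 blocked=[2]

Answer: S2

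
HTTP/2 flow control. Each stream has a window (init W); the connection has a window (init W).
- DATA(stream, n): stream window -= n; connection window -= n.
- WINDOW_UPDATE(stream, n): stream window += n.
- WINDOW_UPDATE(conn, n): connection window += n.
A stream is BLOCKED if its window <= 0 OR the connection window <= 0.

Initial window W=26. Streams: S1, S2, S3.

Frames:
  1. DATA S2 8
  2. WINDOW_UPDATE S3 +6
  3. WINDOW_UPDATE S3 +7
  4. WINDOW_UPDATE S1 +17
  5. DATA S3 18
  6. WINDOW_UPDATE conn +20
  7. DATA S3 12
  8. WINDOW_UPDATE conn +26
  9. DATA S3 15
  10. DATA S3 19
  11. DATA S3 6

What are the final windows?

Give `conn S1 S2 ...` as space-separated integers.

Answer: -6 43 18 -31

Derivation:
Op 1: conn=18 S1=26 S2=18 S3=26 blocked=[]
Op 2: conn=18 S1=26 S2=18 S3=32 blocked=[]
Op 3: conn=18 S1=26 S2=18 S3=39 blocked=[]
Op 4: conn=18 S1=43 S2=18 S3=39 blocked=[]
Op 5: conn=0 S1=43 S2=18 S3=21 blocked=[1, 2, 3]
Op 6: conn=20 S1=43 S2=18 S3=21 blocked=[]
Op 7: conn=8 S1=43 S2=18 S3=9 blocked=[]
Op 8: conn=34 S1=43 S2=18 S3=9 blocked=[]
Op 9: conn=19 S1=43 S2=18 S3=-6 blocked=[3]
Op 10: conn=0 S1=43 S2=18 S3=-25 blocked=[1, 2, 3]
Op 11: conn=-6 S1=43 S2=18 S3=-31 blocked=[1, 2, 3]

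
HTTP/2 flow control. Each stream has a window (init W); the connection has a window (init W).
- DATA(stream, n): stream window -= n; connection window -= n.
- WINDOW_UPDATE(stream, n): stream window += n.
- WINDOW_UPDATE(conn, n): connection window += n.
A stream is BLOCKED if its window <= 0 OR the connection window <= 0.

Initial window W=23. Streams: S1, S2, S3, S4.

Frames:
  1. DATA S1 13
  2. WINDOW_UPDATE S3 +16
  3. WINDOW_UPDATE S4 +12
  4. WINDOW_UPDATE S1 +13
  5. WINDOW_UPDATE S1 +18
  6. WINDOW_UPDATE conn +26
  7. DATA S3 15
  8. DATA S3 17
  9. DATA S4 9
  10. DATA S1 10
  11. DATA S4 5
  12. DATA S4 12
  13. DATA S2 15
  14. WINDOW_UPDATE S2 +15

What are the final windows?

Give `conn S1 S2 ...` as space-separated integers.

Answer: -47 31 23 7 9

Derivation:
Op 1: conn=10 S1=10 S2=23 S3=23 S4=23 blocked=[]
Op 2: conn=10 S1=10 S2=23 S3=39 S4=23 blocked=[]
Op 3: conn=10 S1=10 S2=23 S3=39 S4=35 blocked=[]
Op 4: conn=10 S1=23 S2=23 S3=39 S4=35 blocked=[]
Op 5: conn=10 S1=41 S2=23 S3=39 S4=35 blocked=[]
Op 6: conn=36 S1=41 S2=23 S3=39 S4=35 blocked=[]
Op 7: conn=21 S1=41 S2=23 S3=24 S4=35 blocked=[]
Op 8: conn=4 S1=41 S2=23 S3=7 S4=35 blocked=[]
Op 9: conn=-5 S1=41 S2=23 S3=7 S4=26 blocked=[1, 2, 3, 4]
Op 10: conn=-15 S1=31 S2=23 S3=7 S4=26 blocked=[1, 2, 3, 4]
Op 11: conn=-20 S1=31 S2=23 S3=7 S4=21 blocked=[1, 2, 3, 4]
Op 12: conn=-32 S1=31 S2=23 S3=7 S4=9 blocked=[1, 2, 3, 4]
Op 13: conn=-47 S1=31 S2=8 S3=7 S4=9 blocked=[1, 2, 3, 4]
Op 14: conn=-47 S1=31 S2=23 S3=7 S4=9 blocked=[1, 2, 3, 4]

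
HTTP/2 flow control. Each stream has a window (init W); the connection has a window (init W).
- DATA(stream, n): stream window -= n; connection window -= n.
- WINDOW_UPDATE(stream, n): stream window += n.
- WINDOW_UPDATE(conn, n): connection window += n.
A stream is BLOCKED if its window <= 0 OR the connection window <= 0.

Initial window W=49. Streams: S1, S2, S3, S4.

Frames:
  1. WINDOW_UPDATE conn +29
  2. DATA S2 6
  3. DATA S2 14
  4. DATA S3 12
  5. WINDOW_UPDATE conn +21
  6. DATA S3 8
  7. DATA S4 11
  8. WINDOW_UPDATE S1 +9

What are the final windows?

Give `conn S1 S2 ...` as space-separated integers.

Op 1: conn=78 S1=49 S2=49 S3=49 S4=49 blocked=[]
Op 2: conn=72 S1=49 S2=43 S3=49 S4=49 blocked=[]
Op 3: conn=58 S1=49 S2=29 S3=49 S4=49 blocked=[]
Op 4: conn=46 S1=49 S2=29 S3=37 S4=49 blocked=[]
Op 5: conn=67 S1=49 S2=29 S3=37 S4=49 blocked=[]
Op 6: conn=59 S1=49 S2=29 S3=29 S4=49 blocked=[]
Op 7: conn=48 S1=49 S2=29 S3=29 S4=38 blocked=[]
Op 8: conn=48 S1=58 S2=29 S3=29 S4=38 blocked=[]

Answer: 48 58 29 29 38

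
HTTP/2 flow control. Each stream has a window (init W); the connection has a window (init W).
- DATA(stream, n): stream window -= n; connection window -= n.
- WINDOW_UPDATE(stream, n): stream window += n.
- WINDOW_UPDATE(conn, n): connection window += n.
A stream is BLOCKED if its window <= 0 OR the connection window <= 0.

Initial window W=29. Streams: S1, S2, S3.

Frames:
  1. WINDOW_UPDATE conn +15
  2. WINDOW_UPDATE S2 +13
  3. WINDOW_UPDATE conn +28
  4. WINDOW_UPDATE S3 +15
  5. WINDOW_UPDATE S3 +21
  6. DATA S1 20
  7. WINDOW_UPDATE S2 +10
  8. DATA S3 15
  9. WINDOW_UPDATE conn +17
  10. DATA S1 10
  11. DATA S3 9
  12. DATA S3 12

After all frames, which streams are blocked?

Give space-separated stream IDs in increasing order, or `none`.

Op 1: conn=44 S1=29 S2=29 S3=29 blocked=[]
Op 2: conn=44 S1=29 S2=42 S3=29 blocked=[]
Op 3: conn=72 S1=29 S2=42 S3=29 blocked=[]
Op 4: conn=72 S1=29 S2=42 S3=44 blocked=[]
Op 5: conn=72 S1=29 S2=42 S3=65 blocked=[]
Op 6: conn=52 S1=9 S2=42 S3=65 blocked=[]
Op 7: conn=52 S1=9 S2=52 S3=65 blocked=[]
Op 8: conn=37 S1=9 S2=52 S3=50 blocked=[]
Op 9: conn=54 S1=9 S2=52 S3=50 blocked=[]
Op 10: conn=44 S1=-1 S2=52 S3=50 blocked=[1]
Op 11: conn=35 S1=-1 S2=52 S3=41 blocked=[1]
Op 12: conn=23 S1=-1 S2=52 S3=29 blocked=[1]

Answer: S1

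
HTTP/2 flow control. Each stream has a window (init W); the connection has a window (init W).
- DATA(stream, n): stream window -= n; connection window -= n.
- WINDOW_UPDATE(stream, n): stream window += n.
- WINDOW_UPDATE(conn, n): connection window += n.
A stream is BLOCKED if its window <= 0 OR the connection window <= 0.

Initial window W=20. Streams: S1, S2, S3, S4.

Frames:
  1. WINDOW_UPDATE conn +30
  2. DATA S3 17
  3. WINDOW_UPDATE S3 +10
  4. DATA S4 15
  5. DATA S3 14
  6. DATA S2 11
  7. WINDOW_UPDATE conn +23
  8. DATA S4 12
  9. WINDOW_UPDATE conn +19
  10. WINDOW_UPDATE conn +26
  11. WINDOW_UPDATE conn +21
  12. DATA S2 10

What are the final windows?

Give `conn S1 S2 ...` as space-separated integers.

Answer: 60 20 -1 -1 -7

Derivation:
Op 1: conn=50 S1=20 S2=20 S3=20 S4=20 blocked=[]
Op 2: conn=33 S1=20 S2=20 S3=3 S4=20 blocked=[]
Op 3: conn=33 S1=20 S2=20 S3=13 S4=20 blocked=[]
Op 4: conn=18 S1=20 S2=20 S3=13 S4=5 blocked=[]
Op 5: conn=4 S1=20 S2=20 S3=-1 S4=5 blocked=[3]
Op 6: conn=-7 S1=20 S2=9 S3=-1 S4=5 blocked=[1, 2, 3, 4]
Op 7: conn=16 S1=20 S2=9 S3=-1 S4=5 blocked=[3]
Op 8: conn=4 S1=20 S2=9 S3=-1 S4=-7 blocked=[3, 4]
Op 9: conn=23 S1=20 S2=9 S3=-1 S4=-7 blocked=[3, 4]
Op 10: conn=49 S1=20 S2=9 S3=-1 S4=-7 blocked=[3, 4]
Op 11: conn=70 S1=20 S2=9 S3=-1 S4=-7 blocked=[3, 4]
Op 12: conn=60 S1=20 S2=-1 S3=-1 S4=-7 blocked=[2, 3, 4]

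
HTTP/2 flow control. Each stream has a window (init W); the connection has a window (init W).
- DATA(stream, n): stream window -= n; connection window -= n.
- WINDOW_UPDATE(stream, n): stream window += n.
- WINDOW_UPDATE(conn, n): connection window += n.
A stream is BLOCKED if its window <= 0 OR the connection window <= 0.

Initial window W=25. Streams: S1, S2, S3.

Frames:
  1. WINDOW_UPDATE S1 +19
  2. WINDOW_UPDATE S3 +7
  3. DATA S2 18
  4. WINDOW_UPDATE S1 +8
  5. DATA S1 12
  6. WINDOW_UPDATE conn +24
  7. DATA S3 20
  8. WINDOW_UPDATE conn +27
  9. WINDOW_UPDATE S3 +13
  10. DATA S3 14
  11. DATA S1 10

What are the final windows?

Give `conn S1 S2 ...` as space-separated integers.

Answer: 2 30 7 11

Derivation:
Op 1: conn=25 S1=44 S2=25 S3=25 blocked=[]
Op 2: conn=25 S1=44 S2=25 S3=32 blocked=[]
Op 3: conn=7 S1=44 S2=7 S3=32 blocked=[]
Op 4: conn=7 S1=52 S2=7 S3=32 blocked=[]
Op 5: conn=-5 S1=40 S2=7 S3=32 blocked=[1, 2, 3]
Op 6: conn=19 S1=40 S2=7 S3=32 blocked=[]
Op 7: conn=-1 S1=40 S2=7 S3=12 blocked=[1, 2, 3]
Op 8: conn=26 S1=40 S2=7 S3=12 blocked=[]
Op 9: conn=26 S1=40 S2=7 S3=25 blocked=[]
Op 10: conn=12 S1=40 S2=7 S3=11 blocked=[]
Op 11: conn=2 S1=30 S2=7 S3=11 blocked=[]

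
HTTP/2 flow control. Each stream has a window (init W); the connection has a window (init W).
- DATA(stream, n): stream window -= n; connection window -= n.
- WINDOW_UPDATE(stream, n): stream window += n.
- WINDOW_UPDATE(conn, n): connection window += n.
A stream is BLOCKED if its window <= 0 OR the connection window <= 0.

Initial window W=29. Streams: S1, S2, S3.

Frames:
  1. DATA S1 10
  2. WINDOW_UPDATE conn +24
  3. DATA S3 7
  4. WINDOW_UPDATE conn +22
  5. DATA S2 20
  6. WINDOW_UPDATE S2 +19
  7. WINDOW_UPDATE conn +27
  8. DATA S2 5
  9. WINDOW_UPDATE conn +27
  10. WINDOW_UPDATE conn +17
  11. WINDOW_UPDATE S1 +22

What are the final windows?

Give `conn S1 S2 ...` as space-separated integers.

Answer: 104 41 23 22

Derivation:
Op 1: conn=19 S1=19 S2=29 S3=29 blocked=[]
Op 2: conn=43 S1=19 S2=29 S3=29 blocked=[]
Op 3: conn=36 S1=19 S2=29 S3=22 blocked=[]
Op 4: conn=58 S1=19 S2=29 S3=22 blocked=[]
Op 5: conn=38 S1=19 S2=9 S3=22 blocked=[]
Op 6: conn=38 S1=19 S2=28 S3=22 blocked=[]
Op 7: conn=65 S1=19 S2=28 S3=22 blocked=[]
Op 8: conn=60 S1=19 S2=23 S3=22 blocked=[]
Op 9: conn=87 S1=19 S2=23 S3=22 blocked=[]
Op 10: conn=104 S1=19 S2=23 S3=22 blocked=[]
Op 11: conn=104 S1=41 S2=23 S3=22 blocked=[]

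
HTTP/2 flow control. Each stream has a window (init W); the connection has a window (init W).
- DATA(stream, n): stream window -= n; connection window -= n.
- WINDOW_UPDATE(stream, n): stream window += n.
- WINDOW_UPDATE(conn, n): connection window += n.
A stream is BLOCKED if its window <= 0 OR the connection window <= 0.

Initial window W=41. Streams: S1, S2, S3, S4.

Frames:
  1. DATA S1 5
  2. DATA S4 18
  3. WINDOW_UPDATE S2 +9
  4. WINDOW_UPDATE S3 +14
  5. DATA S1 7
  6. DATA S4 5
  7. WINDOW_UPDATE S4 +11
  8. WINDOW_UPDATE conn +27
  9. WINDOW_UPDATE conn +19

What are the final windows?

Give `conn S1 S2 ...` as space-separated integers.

Answer: 52 29 50 55 29

Derivation:
Op 1: conn=36 S1=36 S2=41 S3=41 S4=41 blocked=[]
Op 2: conn=18 S1=36 S2=41 S3=41 S4=23 blocked=[]
Op 3: conn=18 S1=36 S2=50 S3=41 S4=23 blocked=[]
Op 4: conn=18 S1=36 S2=50 S3=55 S4=23 blocked=[]
Op 5: conn=11 S1=29 S2=50 S3=55 S4=23 blocked=[]
Op 6: conn=6 S1=29 S2=50 S3=55 S4=18 blocked=[]
Op 7: conn=6 S1=29 S2=50 S3=55 S4=29 blocked=[]
Op 8: conn=33 S1=29 S2=50 S3=55 S4=29 blocked=[]
Op 9: conn=52 S1=29 S2=50 S3=55 S4=29 blocked=[]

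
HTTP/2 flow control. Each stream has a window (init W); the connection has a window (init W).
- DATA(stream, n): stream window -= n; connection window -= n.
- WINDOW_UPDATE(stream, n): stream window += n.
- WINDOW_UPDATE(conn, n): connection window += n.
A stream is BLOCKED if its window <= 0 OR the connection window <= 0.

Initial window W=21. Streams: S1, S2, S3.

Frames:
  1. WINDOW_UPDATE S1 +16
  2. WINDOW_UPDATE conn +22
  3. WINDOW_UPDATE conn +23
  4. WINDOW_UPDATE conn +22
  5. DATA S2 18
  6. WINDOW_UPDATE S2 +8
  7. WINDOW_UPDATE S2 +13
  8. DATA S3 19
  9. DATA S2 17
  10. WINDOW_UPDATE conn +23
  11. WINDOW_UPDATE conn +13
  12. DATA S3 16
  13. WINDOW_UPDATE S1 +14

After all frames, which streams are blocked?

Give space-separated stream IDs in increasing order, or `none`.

Op 1: conn=21 S1=37 S2=21 S3=21 blocked=[]
Op 2: conn=43 S1=37 S2=21 S3=21 blocked=[]
Op 3: conn=66 S1=37 S2=21 S3=21 blocked=[]
Op 4: conn=88 S1=37 S2=21 S3=21 blocked=[]
Op 5: conn=70 S1=37 S2=3 S3=21 blocked=[]
Op 6: conn=70 S1=37 S2=11 S3=21 blocked=[]
Op 7: conn=70 S1=37 S2=24 S3=21 blocked=[]
Op 8: conn=51 S1=37 S2=24 S3=2 blocked=[]
Op 9: conn=34 S1=37 S2=7 S3=2 blocked=[]
Op 10: conn=57 S1=37 S2=7 S3=2 blocked=[]
Op 11: conn=70 S1=37 S2=7 S3=2 blocked=[]
Op 12: conn=54 S1=37 S2=7 S3=-14 blocked=[3]
Op 13: conn=54 S1=51 S2=7 S3=-14 blocked=[3]

Answer: S3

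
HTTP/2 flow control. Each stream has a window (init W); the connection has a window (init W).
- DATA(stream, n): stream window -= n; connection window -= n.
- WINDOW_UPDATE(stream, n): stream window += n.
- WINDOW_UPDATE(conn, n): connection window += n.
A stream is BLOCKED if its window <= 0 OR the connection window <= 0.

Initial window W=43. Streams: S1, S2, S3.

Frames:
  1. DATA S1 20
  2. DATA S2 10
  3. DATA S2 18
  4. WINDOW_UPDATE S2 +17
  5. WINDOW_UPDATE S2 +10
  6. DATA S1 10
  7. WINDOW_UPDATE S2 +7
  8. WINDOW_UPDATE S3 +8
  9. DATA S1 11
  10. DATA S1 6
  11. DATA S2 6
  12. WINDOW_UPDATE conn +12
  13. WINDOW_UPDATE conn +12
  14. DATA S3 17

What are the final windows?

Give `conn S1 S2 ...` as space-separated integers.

Op 1: conn=23 S1=23 S2=43 S3=43 blocked=[]
Op 2: conn=13 S1=23 S2=33 S3=43 blocked=[]
Op 3: conn=-5 S1=23 S2=15 S3=43 blocked=[1, 2, 3]
Op 4: conn=-5 S1=23 S2=32 S3=43 blocked=[1, 2, 3]
Op 5: conn=-5 S1=23 S2=42 S3=43 blocked=[1, 2, 3]
Op 6: conn=-15 S1=13 S2=42 S3=43 blocked=[1, 2, 3]
Op 7: conn=-15 S1=13 S2=49 S3=43 blocked=[1, 2, 3]
Op 8: conn=-15 S1=13 S2=49 S3=51 blocked=[1, 2, 3]
Op 9: conn=-26 S1=2 S2=49 S3=51 blocked=[1, 2, 3]
Op 10: conn=-32 S1=-4 S2=49 S3=51 blocked=[1, 2, 3]
Op 11: conn=-38 S1=-4 S2=43 S3=51 blocked=[1, 2, 3]
Op 12: conn=-26 S1=-4 S2=43 S3=51 blocked=[1, 2, 3]
Op 13: conn=-14 S1=-4 S2=43 S3=51 blocked=[1, 2, 3]
Op 14: conn=-31 S1=-4 S2=43 S3=34 blocked=[1, 2, 3]

Answer: -31 -4 43 34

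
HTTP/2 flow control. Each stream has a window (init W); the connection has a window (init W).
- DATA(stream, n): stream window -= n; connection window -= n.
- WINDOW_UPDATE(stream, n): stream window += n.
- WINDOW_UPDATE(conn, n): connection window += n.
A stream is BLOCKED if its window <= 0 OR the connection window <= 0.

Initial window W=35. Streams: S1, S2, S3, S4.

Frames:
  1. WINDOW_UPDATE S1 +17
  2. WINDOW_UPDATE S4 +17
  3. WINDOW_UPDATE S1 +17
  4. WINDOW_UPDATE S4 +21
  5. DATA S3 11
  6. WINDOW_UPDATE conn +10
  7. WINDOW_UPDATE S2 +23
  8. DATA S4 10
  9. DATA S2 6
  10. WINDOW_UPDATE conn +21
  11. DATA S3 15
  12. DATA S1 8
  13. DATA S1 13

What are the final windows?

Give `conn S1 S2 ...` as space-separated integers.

Answer: 3 48 52 9 63

Derivation:
Op 1: conn=35 S1=52 S2=35 S3=35 S4=35 blocked=[]
Op 2: conn=35 S1=52 S2=35 S3=35 S4=52 blocked=[]
Op 3: conn=35 S1=69 S2=35 S3=35 S4=52 blocked=[]
Op 4: conn=35 S1=69 S2=35 S3=35 S4=73 blocked=[]
Op 5: conn=24 S1=69 S2=35 S3=24 S4=73 blocked=[]
Op 6: conn=34 S1=69 S2=35 S3=24 S4=73 blocked=[]
Op 7: conn=34 S1=69 S2=58 S3=24 S4=73 blocked=[]
Op 8: conn=24 S1=69 S2=58 S3=24 S4=63 blocked=[]
Op 9: conn=18 S1=69 S2=52 S3=24 S4=63 blocked=[]
Op 10: conn=39 S1=69 S2=52 S3=24 S4=63 blocked=[]
Op 11: conn=24 S1=69 S2=52 S3=9 S4=63 blocked=[]
Op 12: conn=16 S1=61 S2=52 S3=9 S4=63 blocked=[]
Op 13: conn=3 S1=48 S2=52 S3=9 S4=63 blocked=[]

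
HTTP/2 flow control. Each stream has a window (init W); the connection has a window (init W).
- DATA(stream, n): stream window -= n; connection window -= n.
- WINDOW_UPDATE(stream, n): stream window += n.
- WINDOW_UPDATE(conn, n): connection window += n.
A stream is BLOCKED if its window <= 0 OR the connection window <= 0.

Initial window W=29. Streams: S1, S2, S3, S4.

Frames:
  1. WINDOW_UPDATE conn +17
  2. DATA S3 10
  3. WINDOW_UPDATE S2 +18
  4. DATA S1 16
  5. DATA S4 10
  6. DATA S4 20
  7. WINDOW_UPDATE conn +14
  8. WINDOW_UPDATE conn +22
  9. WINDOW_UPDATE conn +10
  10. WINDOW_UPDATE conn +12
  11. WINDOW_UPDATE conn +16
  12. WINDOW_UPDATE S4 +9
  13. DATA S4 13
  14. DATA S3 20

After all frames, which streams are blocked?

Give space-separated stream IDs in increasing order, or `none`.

Answer: S3 S4

Derivation:
Op 1: conn=46 S1=29 S2=29 S3=29 S4=29 blocked=[]
Op 2: conn=36 S1=29 S2=29 S3=19 S4=29 blocked=[]
Op 3: conn=36 S1=29 S2=47 S3=19 S4=29 blocked=[]
Op 4: conn=20 S1=13 S2=47 S3=19 S4=29 blocked=[]
Op 5: conn=10 S1=13 S2=47 S3=19 S4=19 blocked=[]
Op 6: conn=-10 S1=13 S2=47 S3=19 S4=-1 blocked=[1, 2, 3, 4]
Op 7: conn=4 S1=13 S2=47 S3=19 S4=-1 blocked=[4]
Op 8: conn=26 S1=13 S2=47 S3=19 S4=-1 blocked=[4]
Op 9: conn=36 S1=13 S2=47 S3=19 S4=-1 blocked=[4]
Op 10: conn=48 S1=13 S2=47 S3=19 S4=-1 blocked=[4]
Op 11: conn=64 S1=13 S2=47 S3=19 S4=-1 blocked=[4]
Op 12: conn=64 S1=13 S2=47 S3=19 S4=8 blocked=[]
Op 13: conn=51 S1=13 S2=47 S3=19 S4=-5 blocked=[4]
Op 14: conn=31 S1=13 S2=47 S3=-1 S4=-5 blocked=[3, 4]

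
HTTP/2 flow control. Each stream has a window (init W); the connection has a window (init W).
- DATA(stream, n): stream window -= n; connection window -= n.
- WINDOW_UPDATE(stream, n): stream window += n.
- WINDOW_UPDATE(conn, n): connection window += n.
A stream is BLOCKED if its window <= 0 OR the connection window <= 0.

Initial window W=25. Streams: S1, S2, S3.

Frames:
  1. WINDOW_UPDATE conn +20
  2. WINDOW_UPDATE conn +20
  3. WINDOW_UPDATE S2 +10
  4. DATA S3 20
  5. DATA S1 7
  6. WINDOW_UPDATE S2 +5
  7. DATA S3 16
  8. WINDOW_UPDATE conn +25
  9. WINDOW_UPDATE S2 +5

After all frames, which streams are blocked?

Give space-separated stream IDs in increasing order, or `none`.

Op 1: conn=45 S1=25 S2=25 S3=25 blocked=[]
Op 2: conn=65 S1=25 S2=25 S3=25 blocked=[]
Op 3: conn=65 S1=25 S2=35 S3=25 blocked=[]
Op 4: conn=45 S1=25 S2=35 S3=5 blocked=[]
Op 5: conn=38 S1=18 S2=35 S3=5 blocked=[]
Op 6: conn=38 S1=18 S2=40 S3=5 blocked=[]
Op 7: conn=22 S1=18 S2=40 S3=-11 blocked=[3]
Op 8: conn=47 S1=18 S2=40 S3=-11 blocked=[3]
Op 9: conn=47 S1=18 S2=45 S3=-11 blocked=[3]

Answer: S3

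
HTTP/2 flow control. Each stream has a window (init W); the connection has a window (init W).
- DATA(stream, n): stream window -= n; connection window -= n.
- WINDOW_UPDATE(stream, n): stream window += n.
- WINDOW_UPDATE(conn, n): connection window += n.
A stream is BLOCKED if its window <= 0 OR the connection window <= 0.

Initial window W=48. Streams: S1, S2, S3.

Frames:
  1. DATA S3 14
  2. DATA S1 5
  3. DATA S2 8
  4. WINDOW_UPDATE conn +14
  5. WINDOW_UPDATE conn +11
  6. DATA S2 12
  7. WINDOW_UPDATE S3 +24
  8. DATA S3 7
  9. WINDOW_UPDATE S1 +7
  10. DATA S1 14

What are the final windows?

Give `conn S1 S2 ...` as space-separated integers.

Op 1: conn=34 S1=48 S2=48 S3=34 blocked=[]
Op 2: conn=29 S1=43 S2=48 S3=34 blocked=[]
Op 3: conn=21 S1=43 S2=40 S3=34 blocked=[]
Op 4: conn=35 S1=43 S2=40 S3=34 blocked=[]
Op 5: conn=46 S1=43 S2=40 S3=34 blocked=[]
Op 6: conn=34 S1=43 S2=28 S3=34 blocked=[]
Op 7: conn=34 S1=43 S2=28 S3=58 blocked=[]
Op 8: conn=27 S1=43 S2=28 S3=51 blocked=[]
Op 9: conn=27 S1=50 S2=28 S3=51 blocked=[]
Op 10: conn=13 S1=36 S2=28 S3=51 blocked=[]

Answer: 13 36 28 51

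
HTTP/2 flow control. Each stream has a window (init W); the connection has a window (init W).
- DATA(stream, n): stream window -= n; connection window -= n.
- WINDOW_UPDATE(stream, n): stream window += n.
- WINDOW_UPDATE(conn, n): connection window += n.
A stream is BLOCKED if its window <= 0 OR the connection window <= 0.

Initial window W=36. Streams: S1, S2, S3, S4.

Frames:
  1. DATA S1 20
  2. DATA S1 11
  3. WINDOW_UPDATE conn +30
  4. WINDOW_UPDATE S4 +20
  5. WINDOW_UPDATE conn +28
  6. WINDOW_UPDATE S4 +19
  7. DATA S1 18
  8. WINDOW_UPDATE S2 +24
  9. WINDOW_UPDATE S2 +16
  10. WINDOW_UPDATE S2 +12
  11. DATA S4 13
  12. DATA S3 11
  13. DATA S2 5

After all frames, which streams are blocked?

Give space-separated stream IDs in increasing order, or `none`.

Answer: S1

Derivation:
Op 1: conn=16 S1=16 S2=36 S3=36 S4=36 blocked=[]
Op 2: conn=5 S1=5 S2=36 S3=36 S4=36 blocked=[]
Op 3: conn=35 S1=5 S2=36 S3=36 S4=36 blocked=[]
Op 4: conn=35 S1=5 S2=36 S3=36 S4=56 blocked=[]
Op 5: conn=63 S1=5 S2=36 S3=36 S4=56 blocked=[]
Op 6: conn=63 S1=5 S2=36 S3=36 S4=75 blocked=[]
Op 7: conn=45 S1=-13 S2=36 S3=36 S4=75 blocked=[1]
Op 8: conn=45 S1=-13 S2=60 S3=36 S4=75 blocked=[1]
Op 9: conn=45 S1=-13 S2=76 S3=36 S4=75 blocked=[1]
Op 10: conn=45 S1=-13 S2=88 S3=36 S4=75 blocked=[1]
Op 11: conn=32 S1=-13 S2=88 S3=36 S4=62 blocked=[1]
Op 12: conn=21 S1=-13 S2=88 S3=25 S4=62 blocked=[1]
Op 13: conn=16 S1=-13 S2=83 S3=25 S4=62 blocked=[1]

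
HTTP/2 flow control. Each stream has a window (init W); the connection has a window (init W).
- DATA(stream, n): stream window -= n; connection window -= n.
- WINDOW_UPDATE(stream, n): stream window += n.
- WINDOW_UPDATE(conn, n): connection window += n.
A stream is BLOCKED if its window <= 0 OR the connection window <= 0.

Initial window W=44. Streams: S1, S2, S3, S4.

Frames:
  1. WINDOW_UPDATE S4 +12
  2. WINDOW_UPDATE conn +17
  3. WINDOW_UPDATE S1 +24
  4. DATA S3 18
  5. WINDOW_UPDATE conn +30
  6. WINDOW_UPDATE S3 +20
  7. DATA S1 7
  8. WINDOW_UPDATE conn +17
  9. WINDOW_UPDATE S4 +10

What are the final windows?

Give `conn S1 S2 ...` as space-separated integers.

Op 1: conn=44 S1=44 S2=44 S3=44 S4=56 blocked=[]
Op 2: conn=61 S1=44 S2=44 S3=44 S4=56 blocked=[]
Op 3: conn=61 S1=68 S2=44 S3=44 S4=56 blocked=[]
Op 4: conn=43 S1=68 S2=44 S3=26 S4=56 blocked=[]
Op 5: conn=73 S1=68 S2=44 S3=26 S4=56 blocked=[]
Op 6: conn=73 S1=68 S2=44 S3=46 S4=56 blocked=[]
Op 7: conn=66 S1=61 S2=44 S3=46 S4=56 blocked=[]
Op 8: conn=83 S1=61 S2=44 S3=46 S4=56 blocked=[]
Op 9: conn=83 S1=61 S2=44 S3=46 S4=66 blocked=[]

Answer: 83 61 44 46 66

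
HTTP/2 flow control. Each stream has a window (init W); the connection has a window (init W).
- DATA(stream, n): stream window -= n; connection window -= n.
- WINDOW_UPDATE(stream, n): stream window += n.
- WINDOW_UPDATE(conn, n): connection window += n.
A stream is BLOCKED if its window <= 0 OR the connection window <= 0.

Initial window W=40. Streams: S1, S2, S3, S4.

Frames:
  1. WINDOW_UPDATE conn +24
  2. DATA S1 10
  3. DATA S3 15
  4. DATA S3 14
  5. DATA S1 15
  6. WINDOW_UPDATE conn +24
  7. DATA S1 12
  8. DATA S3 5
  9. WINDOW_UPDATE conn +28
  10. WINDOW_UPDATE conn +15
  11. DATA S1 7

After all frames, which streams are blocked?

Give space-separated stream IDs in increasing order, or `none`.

Answer: S1

Derivation:
Op 1: conn=64 S1=40 S2=40 S3=40 S4=40 blocked=[]
Op 2: conn=54 S1=30 S2=40 S3=40 S4=40 blocked=[]
Op 3: conn=39 S1=30 S2=40 S3=25 S4=40 blocked=[]
Op 4: conn=25 S1=30 S2=40 S3=11 S4=40 blocked=[]
Op 5: conn=10 S1=15 S2=40 S3=11 S4=40 blocked=[]
Op 6: conn=34 S1=15 S2=40 S3=11 S4=40 blocked=[]
Op 7: conn=22 S1=3 S2=40 S3=11 S4=40 blocked=[]
Op 8: conn=17 S1=3 S2=40 S3=6 S4=40 blocked=[]
Op 9: conn=45 S1=3 S2=40 S3=6 S4=40 blocked=[]
Op 10: conn=60 S1=3 S2=40 S3=6 S4=40 blocked=[]
Op 11: conn=53 S1=-4 S2=40 S3=6 S4=40 blocked=[1]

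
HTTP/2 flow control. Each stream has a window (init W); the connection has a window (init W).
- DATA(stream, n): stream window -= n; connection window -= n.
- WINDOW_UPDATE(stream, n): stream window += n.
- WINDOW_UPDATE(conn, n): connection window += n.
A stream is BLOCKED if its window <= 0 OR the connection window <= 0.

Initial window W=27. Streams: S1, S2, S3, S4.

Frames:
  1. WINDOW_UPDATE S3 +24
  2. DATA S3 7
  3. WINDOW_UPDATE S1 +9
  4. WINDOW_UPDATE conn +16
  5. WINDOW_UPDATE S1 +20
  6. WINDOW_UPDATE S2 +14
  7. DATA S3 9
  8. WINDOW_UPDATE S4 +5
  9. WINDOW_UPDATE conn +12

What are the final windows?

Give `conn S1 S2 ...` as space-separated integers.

Op 1: conn=27 S1=27 S2=27 S3=51 S4=27 blocked=[]
Op 2: conn=20 S1=27 S2=27 S3=44 S4=27 blocked=[]
Op 3: conn=20 S1=36 S2=27 S3=44 S4=27 blocked=[]
Op 4: conn=36 S1=36 S2=27 S3=44 S4=27 blocked=[]
Op 5: conn=36 S1=56 S2=27 S3=44 S4=27 blocked=[]
Op 6: conn=36 S1=56 S2=41 S3=44 S4=27 blocked=[]
Op 7: conn=27 S1=56 S2=41 S3=35 S4=27 blocked=[]
Op 8: conn=27 S1=56 S2=41 S3=35 S4=32 blocked=[]
Op 9: conn=39 S1=56 S2=41 S3=35 S4=32 blocked=[]

Answer: 39 56 41 35 32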